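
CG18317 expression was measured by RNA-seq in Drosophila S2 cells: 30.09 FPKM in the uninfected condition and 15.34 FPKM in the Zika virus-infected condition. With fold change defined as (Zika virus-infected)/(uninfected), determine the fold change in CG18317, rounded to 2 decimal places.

Fold change = 15.34 / 30.09 = 0.510
CG18317 is downregulated.

0.51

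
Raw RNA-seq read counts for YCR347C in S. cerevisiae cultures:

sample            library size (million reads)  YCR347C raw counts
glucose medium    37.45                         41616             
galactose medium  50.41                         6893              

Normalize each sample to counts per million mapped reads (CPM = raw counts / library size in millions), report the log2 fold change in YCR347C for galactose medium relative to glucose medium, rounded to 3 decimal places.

-3.023

CPM(glucose medium) = 41616 / 37.45 = 1111.2417
CPM(galactose medium) = 6893 / 50.41 = 136.7387
Fold change = 136.7387 / 1111.2417 = 0.12305
log2(0.12305) = -3.0227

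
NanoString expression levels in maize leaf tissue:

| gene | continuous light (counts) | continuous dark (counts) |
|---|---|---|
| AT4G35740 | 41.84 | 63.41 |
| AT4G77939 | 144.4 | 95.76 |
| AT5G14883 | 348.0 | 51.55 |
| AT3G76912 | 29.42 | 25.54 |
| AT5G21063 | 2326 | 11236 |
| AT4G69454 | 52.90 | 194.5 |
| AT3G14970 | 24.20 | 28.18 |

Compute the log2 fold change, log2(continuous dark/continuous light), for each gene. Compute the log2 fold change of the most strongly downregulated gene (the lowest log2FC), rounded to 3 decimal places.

-2.755

log2(63.41/41.84) = 0.600  (AT4G35740)
log2(95.76/144.4) = -0.593  (AT4G77939)
log2(51.55/348.0) = -2.755  (AT5G14883)
log2(25.54/29.42) = -0.204  (AT3G76912)
log2(11236/2326) = 2.272  (AT5G21063)
log2(194.5/52.90) = 1.878  (AT4G69454)
log2(28.18/24.20) = 0.220  (AT3G14970)
AT5G14883 is most strongly downregulated.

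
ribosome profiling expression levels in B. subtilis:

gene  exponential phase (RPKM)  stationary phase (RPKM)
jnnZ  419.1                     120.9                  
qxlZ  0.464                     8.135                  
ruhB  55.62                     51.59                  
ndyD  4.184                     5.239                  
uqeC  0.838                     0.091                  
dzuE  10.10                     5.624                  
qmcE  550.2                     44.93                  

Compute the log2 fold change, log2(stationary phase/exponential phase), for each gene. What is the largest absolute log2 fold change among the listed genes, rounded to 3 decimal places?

4.132

log2(120.9/419.1) = -1.793  (jnnZ)
log2(8.135/0.464) = 4.132  (qxlZ)
log2(51.59/55.62) = -0.109  (ruhB)
log2(5.239/4.184) = 0.324  (ndyD)
log2(0.091/0.838) = -3.203  (uqeC)
log2(5.624/10.10) = -0.845  (dzuE)
log2(44.93/550.2) = -3.614  (qmcE)
The largest magnitude belongs to qxlZ.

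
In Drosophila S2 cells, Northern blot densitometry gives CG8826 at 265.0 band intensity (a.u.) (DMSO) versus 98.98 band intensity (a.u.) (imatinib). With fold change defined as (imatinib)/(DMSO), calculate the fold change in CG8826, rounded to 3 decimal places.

0.374

Fold change = 98.98 / 265.0 = 0.3735
CG8826 is downregulated.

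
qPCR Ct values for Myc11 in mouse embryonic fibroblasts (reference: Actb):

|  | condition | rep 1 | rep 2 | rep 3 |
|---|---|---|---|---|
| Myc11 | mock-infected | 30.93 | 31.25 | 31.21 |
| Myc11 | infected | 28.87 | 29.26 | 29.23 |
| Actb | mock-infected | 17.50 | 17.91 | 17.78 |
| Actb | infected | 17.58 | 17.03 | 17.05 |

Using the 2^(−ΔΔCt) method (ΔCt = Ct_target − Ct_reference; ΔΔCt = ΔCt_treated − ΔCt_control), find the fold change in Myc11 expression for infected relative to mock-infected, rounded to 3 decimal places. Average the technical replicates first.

Mean Ct: Myc11 mock-infected 31.130; Myc11 infected 29.120; Actb mock-infected 17.730; Actb infected 17.220
ΔCt(mock-infected) = 31.130 − 17.730 = 13.400
ΔCt(infected) = 29.120 − 17.220 = 11.900
ΔΔCt = 11.900 − 13.400 = -1.500
Fold change = 2^(−(-1.500)) = 2^1.500 = 2.8284

2.828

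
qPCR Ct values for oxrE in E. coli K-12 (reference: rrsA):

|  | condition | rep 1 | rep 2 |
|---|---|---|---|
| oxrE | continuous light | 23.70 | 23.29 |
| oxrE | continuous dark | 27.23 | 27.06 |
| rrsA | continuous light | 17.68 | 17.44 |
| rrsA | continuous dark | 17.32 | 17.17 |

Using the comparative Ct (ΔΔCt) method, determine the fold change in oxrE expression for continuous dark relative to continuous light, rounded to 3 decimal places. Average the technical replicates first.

Mean Ct: oxrE continuous light 23.495; oxrE continuous dark 27.145; rrsA continuous light 17.560; rrsA continuous dark 17.245
ΔCt(continuous light) = 23.495 − 17.560 = 5.935
ΔCt(continuous dark) = 27.145 − 17.245 = 9.900
ΔΔCt = 9.900 − 5.935 = 3.965
Fold change = 2^(−3.965) = 0.0640

0.064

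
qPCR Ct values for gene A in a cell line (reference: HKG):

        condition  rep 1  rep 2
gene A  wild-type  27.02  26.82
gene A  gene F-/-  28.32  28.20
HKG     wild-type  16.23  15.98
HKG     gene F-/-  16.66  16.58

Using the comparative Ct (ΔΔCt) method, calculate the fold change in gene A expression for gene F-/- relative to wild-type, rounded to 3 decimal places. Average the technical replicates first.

0.564

Mean Ct: gene A wild-type 26.920; gene A gene F-/- 28.260; HKG wild-type 16.105; HKG gene F-/- 16.620
ΔCt(wild-type) = 26.920 − 16.105 = 10.815
ΔCt(gene F-/-) = 28.260 − 16.620 = 11.640
ΔΔCt = 11.640 − 10.815 = 0.825
Fold change = 2^(−0.825) = 0.5645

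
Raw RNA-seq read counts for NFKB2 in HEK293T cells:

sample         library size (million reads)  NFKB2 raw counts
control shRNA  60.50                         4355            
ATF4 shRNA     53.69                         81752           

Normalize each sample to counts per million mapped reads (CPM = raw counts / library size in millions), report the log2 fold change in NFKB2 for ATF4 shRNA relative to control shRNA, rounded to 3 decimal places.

4.403

CPM(control shRNA) = 4355 / 60.50 = 71.9835
CPM(ATF4 shRNA) = 81752 / 53.69 = 1522.6672
Fold change = 1522.6672 / 71.9835 = 21.15301
log2(21.15301) = 4.4028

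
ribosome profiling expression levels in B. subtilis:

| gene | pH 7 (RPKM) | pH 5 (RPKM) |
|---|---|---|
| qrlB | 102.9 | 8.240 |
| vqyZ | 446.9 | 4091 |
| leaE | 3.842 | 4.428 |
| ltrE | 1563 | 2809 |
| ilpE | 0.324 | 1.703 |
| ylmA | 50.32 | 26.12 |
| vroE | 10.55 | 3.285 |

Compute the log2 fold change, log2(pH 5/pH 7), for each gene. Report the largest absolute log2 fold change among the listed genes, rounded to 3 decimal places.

log2(8.240/102.9) = -3.642  (qrlB)
log2(4091/446.9) = 3.194  (vqyZ)
log2(4.428/3.842) = 0.205  (leaE)
log2(2809/1563) = 0.846  (ltrE)
log2(1.703/0.324) = 2.394  (ilpE)
log2(26.12/50.32) = -0.946  (ylmA)
log2(3.285/10.55) = -1.683  (vroE)
The largest magnitude belongs to qrlB.

3.642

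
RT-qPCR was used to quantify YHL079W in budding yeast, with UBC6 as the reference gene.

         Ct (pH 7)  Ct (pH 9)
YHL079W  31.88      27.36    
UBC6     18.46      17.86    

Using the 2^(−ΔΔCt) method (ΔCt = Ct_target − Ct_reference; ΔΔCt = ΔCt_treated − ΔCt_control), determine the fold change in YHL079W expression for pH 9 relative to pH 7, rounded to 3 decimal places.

15.137

ΔCt(pH 7) = 31.880 − 18.460 = 13.420
ΔCt(pH 9) = 27.360 − 17.860 = 9.500
ΔΔCt = 9.500 − 13.420 = -3.920
Fold change = 2^(−(-3.920)) = 2^3.920 = 15.1369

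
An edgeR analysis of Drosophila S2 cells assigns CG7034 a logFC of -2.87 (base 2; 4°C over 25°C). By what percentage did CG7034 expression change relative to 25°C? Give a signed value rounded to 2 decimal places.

-86.32%

Fold change = 2^(-2.87) = 0.1368
Percent change = (FC − 1) × 100% = (0.1368 − 1) × 100 = -86.32%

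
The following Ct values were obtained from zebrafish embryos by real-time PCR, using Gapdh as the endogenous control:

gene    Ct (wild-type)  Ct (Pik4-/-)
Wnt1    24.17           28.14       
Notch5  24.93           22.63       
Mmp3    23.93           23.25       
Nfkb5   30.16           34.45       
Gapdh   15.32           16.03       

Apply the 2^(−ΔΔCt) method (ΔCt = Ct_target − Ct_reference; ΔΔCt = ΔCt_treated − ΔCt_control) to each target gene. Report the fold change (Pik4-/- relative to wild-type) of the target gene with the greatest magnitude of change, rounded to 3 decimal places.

Wnt1: ΔΔCt = (28.14−16.03) − (24.17−15.32) = 12.11 − 8.85 = 3.26; fold change = 2^-3.26 = 0.104
Notch5: ΔΔCt = (22.63−16.03) − (24.93−15.32) = 6.60 − 9.61 = -3.01; fold change = 2^3.01 = 8.056
Mmp3: ΔΔCt = (23.25−16.03) − (23.93−15.32) = 7.22 − 8.61 = -1.39; fold change = 2^1.39 = 2.621
Nfkb5: ΔΔCt = (34.45−16.03) − (30.16−15.32) = 18.42 − 14.84 = 3.58; fold change = 2^-3.58 = 0.084
Nfkb5 has the largest |ΔΔCt| = 3.58.

0.084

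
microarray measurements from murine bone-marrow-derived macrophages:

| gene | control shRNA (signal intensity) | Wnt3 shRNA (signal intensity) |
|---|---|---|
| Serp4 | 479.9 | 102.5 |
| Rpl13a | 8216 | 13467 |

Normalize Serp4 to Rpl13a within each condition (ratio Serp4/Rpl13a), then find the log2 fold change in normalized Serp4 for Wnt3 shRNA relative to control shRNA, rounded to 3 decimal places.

-2.940

Serp4/Rpl13a (control shRNA) = 479.9 / 8216 = 0.05841
Serp4/Rpl13a (Wnt3 shRNA) = 102.5 / 13467 = 0.0076112
Fold change = 0.0076112 / 0.05841 = 0.1303
log2(0.1303) = -2.9400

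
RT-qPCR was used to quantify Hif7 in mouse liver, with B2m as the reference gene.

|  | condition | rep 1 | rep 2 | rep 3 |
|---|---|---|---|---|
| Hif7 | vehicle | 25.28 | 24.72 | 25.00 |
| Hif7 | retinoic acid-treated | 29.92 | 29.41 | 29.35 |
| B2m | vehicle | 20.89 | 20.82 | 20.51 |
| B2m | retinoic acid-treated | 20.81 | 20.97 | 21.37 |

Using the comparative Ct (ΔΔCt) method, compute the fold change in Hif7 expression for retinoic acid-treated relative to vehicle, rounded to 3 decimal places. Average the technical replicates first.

Mean Ct: Hif7 vehicle 25.000; Hif7 retinoic acid-treated 29.560; B2m vehicle 20.740; B2m retinoic acid-treated 21.050
ΔCt(vehicle) = 25.000 − 20.740 = 4.260
ΔCt(retinoic acid-treated) = 29.560 − 21.050 = 8.510
ΔΔCt = 8.510 − 4.260 = 4.250
Fold change = 2^(−4.250) = 0.0526

0.053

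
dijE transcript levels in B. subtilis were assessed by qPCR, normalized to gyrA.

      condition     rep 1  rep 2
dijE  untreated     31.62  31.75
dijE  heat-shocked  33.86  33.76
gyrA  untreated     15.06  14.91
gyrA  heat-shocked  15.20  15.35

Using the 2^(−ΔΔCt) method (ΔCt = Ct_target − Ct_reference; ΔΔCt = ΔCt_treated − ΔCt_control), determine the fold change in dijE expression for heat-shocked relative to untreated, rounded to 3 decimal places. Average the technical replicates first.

0.280

Mean Ct: dijE untreated 31.685; dijE heat-shocked 33.810; gyrA untreated 14.985; gyrA heat-shocked 15.275
ΔCt(untreated) = 31.685 − 14.985 = 16.700
ΔCt(heat-shocked) = 33.810 − 15.275 = 18.535
ΔΔCt = 18.535 − 16.700 = 1.835
Fold change = 2^(−1.835) = 0.2803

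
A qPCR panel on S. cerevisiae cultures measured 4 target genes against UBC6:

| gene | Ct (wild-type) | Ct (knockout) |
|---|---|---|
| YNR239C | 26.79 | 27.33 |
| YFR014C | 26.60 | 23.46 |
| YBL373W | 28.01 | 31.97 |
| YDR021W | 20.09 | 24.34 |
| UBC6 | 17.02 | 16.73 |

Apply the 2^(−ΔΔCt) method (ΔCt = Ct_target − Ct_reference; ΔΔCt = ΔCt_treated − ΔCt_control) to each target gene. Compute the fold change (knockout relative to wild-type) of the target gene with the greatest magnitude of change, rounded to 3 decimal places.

0.043

YNR239C: ΔΔCt = (27.33−16.73) − (26.79−17.02) = 10.60 − 9.77 = 0.83; fold change = 2^-0.83 = 0.563
YFR014C: ΔΔCt = (23.46−16.73) − (26.60−17.02) = 6.73 − 9.58 = -2.85; fold change = 2^2.85 = 7.210
YBL373W: ΔΔCt = (31.97−16.73) − (28.01−17.02) = 15.24 − 10.99 = 4.25; fold change = 2^-4.25 = 0.053
YDR021W: ΔΔCt = (24.34−16.73) − (20.09−17.02) = 7.61 − 3.07 = 4.54; fold change = 2^-4.54 = 0.043
YDR021W has the largest |ΔΔCt| = 4.54.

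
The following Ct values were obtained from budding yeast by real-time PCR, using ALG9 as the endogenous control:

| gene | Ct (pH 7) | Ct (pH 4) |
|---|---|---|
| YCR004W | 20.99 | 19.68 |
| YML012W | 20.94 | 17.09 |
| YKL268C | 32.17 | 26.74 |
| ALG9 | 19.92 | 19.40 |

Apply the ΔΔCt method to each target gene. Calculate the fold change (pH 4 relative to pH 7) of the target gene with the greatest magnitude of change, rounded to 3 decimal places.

30.065

YCR004W: ΔΔCt = (19.68−19.40) − (20.99−19.92) = 0.28 − 1.07 = -0.79; fold change = 2^0.79 = 1.729
YML012W: ΔΔCt = (17.09−19.40) − (20.94−19.92) = -2.31 − 1.02 = -3.33; fold change = 2^3.33 = 10.056
YKL268C: ΔΔCt = (26.74−19.40) − (32.17−19.92) = 7.34 − 12.25 = -4.91; fold change = 2^4.91 = 30.065
YKL268C has the largest |ΔΔCt| = 4.91.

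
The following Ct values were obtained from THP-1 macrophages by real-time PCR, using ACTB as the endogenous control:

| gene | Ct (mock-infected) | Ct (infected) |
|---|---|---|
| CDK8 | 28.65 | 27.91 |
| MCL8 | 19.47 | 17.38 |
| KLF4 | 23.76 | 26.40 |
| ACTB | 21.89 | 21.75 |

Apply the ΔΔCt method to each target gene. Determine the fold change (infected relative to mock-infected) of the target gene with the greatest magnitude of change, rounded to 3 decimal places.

0.146

CDK8: ΔΔCt = (27.91−21.75) − (28.65−21.89) = 6.16 − 6.76 = -0.60; fold change = 2^0.60 = 1.516
MCL8: ΔΔCt = (17.38−21.75) − (19.47−21.89) = -4.37 − (-2.42) = -1.95; fold change = 2^1.95 = 3.864
KLF4: ΔΔCt = (26.40−21.75) − (23.76−21.89) = 4.65 − 1.87 = 2.78; fold change = 2^-2.78 = 0.146
KLF4 has the largest |ΔΔCt| = 2.78.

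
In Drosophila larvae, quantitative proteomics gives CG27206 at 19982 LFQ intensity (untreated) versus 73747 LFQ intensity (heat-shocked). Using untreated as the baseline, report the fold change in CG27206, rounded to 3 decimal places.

Fold change = 73747 / 19982 = 3.6907
CG27206 is upregulated.

3.691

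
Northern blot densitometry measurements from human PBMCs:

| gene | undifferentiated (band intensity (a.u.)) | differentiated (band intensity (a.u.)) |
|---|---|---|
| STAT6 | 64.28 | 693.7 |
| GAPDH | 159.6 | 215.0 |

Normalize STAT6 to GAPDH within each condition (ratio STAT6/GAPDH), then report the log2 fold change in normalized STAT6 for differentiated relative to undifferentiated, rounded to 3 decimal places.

STAT6/GAPDH (undifferentiated) = 64.28 / 159.6 = 0.40276
STAT6/GAPDH (differentiated) = 693.7 / 215.0 = 3.2265
Fold change = 3.2265 / 0.40276 = 8.0111
log2(8.0111) = 3.0020

3.002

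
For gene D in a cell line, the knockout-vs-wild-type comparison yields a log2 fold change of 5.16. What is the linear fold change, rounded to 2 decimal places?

35.75

Fold change = 2^(5.16) = 35.753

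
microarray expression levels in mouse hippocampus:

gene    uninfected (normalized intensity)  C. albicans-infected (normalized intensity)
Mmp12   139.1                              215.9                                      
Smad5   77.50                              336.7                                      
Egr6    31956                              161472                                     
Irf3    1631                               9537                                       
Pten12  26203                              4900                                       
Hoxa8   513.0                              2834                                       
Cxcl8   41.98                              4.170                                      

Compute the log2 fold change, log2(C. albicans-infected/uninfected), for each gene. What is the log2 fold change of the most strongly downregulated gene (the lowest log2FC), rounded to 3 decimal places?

log2(215.9/139.1) = 0.634  (Mmp12)
log2(336.7/77.50) = 2.119  (Smad5)
log2(161472/31956) = 2.337  (Egr6)
log2(9537/1631) = 2.548  (Irf3)
log2(4900/26203) = -2.419  (Pten12)
log2(2834/513.0) = 2.466  (Hoxa8)
log2(4.170/41.98) = -3.332  (Cxcl8)
Cxcl8 is most strongly downregulated.

-3.332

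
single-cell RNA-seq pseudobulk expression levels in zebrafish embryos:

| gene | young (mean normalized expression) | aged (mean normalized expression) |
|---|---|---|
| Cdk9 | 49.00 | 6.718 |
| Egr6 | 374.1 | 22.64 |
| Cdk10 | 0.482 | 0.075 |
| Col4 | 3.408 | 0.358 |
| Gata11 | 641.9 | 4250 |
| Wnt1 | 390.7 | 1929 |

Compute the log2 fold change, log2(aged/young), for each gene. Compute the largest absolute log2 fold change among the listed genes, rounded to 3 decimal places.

log2(6.718/49.00) = -2.867  (Cdk9)
log2(22.64/374.1) = -4.046  (Egr6)
log2(0.075/0.482) = -2.684  (Cdk10)
log2(0.358/3.408) = -3.251  (Col4)
log2(4250/641.9) = 2.727  (Gata11)
log2(1929/390.7) = 2.304  (Wnt1)
The largest magnitude belongs to Egr6.

4.046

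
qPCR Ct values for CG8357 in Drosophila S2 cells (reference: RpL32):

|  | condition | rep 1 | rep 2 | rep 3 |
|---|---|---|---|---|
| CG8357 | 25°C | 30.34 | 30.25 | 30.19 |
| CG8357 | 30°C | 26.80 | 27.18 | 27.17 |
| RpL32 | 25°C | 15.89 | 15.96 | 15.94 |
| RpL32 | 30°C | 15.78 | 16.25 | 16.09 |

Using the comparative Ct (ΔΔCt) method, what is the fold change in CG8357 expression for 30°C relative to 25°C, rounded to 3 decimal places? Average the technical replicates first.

9.987

Mean Ct: CG8357 25°C 30.260; CG8357 30°C 27.050; RpL32 25°C 15.930; RpL32 30°C 16.040
ΔCt(25°C) = 30.260 − 15.930 = 14.330
ΔCt(30°C) = 27.050 − 16.040 = 11.010
ΔΔCt = 11.010 − 14.330 = -3.320
Fold change = 2^(−(-3.320)) = 2^3.320 = 9.9866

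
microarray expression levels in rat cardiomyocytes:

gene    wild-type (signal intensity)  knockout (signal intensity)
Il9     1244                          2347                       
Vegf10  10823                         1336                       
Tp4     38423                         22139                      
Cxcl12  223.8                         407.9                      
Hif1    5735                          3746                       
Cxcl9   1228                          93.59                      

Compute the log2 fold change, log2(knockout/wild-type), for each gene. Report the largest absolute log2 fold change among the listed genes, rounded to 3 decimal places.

3.714

log2(2347/1244) = 0.916  (Il9)
log2(1336/10823) = -3.018  (Vegf10)
log2(22139/38423) = -0.795  (Tp4)
log2(407.9/223.8) = 0.866  (Cxcl12)
log2(3746/5735) = -0.614  (Hif1)
log2(93.59/1228) = -3.714  (Cxcl9)
The largest magnitude belongs to Cxcl9.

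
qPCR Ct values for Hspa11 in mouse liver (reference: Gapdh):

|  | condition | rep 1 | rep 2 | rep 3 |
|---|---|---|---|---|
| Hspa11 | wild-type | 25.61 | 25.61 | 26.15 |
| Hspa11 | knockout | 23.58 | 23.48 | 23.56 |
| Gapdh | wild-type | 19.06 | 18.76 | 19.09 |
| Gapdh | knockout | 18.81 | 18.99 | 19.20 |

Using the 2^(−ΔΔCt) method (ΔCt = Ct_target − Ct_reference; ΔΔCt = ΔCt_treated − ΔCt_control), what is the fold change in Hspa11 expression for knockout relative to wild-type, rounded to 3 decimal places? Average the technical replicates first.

Mean Ct: Hspa11 wild-type 25.790; Hspa11 knockout 23.540; Gapdh wild-type 18.970; Gapdh knockout 19.000
ΔCt(wild-type) = 25.790 − 18.970 = 6.820
ΔCt(knockout) = 23.540 − 19.000 = 4.540
ΔΔCt = 4.540 − 6.820 = -2.280
Fold change = 2^(−(-2.280)) = 2^2.280 = 4.8568

4.857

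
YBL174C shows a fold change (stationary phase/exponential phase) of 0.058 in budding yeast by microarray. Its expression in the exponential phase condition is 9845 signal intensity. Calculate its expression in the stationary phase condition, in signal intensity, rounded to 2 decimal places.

stationary phase expression = 9845 × 0.058 = 571.01

571.01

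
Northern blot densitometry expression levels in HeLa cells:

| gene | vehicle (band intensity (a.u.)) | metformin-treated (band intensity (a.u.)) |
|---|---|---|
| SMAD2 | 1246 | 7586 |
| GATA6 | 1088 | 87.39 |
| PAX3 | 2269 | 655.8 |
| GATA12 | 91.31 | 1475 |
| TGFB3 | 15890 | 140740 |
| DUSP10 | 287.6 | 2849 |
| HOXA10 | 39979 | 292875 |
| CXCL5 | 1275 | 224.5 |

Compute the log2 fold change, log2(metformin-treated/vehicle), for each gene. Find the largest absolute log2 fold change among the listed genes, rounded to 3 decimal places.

log2(7586/1246) = 2.606  (SMAD2)
log2(87.39/1088) = -3.638  (GATA6)
log2(655.8/2269) = -1.791  (PAX3)
log2(1475/91.31) = 4.014  (GATA12)
log2(140740/15890) = 3.147  (TGFB3)
log2(2849/287.6) = 3.308  (DUSP10)
log2(292875/39979) = 2.873  (HOXA10)
log2(224.5/1275) = -2.506  (CXCL5)
The largest magnitude belongs to GATA12.

4.014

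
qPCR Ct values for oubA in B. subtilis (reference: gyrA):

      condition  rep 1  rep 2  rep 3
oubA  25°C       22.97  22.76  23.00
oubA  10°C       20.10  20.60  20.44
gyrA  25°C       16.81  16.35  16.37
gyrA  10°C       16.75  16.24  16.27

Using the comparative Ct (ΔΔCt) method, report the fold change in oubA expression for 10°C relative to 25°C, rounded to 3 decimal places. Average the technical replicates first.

5.426

Mean Ct: oubA 25°C 22.910; oubA 10°C 20.380; gyrA 25°C 16.510; gyrA 10°C 16.420
ΔCt(25°C) = 22.910 − 16.510 = 6.400
ΔCt(10°C) = 20.380 − 16.420 = 3.960
ΔΔCt = 3.960 − 6.400 = -2.440
Fold change = 2^(−(-2.440)) = 2^2.440 = 5.4264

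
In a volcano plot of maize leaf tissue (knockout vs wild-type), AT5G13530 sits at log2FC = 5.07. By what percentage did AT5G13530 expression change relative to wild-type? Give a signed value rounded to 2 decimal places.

3259.09%

Fold change = 2^(5.07) = 33.5909
Percent change = (FC − 1) × 100% = (33.5909 − 1) × 100 = 3259.09%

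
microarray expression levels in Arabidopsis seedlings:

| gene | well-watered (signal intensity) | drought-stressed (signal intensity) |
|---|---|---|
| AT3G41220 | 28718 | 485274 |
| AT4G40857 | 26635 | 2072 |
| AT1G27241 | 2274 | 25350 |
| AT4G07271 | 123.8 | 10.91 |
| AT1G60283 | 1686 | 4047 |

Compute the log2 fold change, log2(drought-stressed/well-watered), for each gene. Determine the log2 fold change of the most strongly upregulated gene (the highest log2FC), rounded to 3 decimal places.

4.079

log2(485274/28718) = 4.079  (AT3G41220)
log2(2072/26635) = -3.684  (AT4G40857)
log2(25350/2274) = 3.479  (AT1G27241)
log2(10.91/123.8) = -3.504  (AT4G07271)
log2(4047/1686) = 1.263  (AT1G60283)
AT3G41220 is most strongly upregulated.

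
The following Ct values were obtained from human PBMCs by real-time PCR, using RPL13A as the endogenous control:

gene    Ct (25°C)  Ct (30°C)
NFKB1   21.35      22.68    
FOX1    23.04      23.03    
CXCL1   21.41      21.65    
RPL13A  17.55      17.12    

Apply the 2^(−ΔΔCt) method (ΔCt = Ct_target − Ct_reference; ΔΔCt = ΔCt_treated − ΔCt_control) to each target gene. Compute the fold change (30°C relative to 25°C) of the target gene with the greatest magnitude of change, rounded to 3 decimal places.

NFKB1: ΔΔCt = (22.68−17.12) − (21.35−17.55) = 5.56 − 3.80 = 1.76; fold change = 2^-1.76 = 0.295
FOX1: ΔΔCt = (23.03−17.12) − (23.04−17.55) = 5.91 − 5.49 = 0.42; fold change = 2^-0.42 = 0.747
CXCL1: ΔΔCt = (21.65−17.12) − (21.41−17.55) = 4.53 − 3.86 = 0.67; fold change = 2^-0.67 = 0.629
NFKB1 has the largest |ΔΔCt| = 1.76.

0.295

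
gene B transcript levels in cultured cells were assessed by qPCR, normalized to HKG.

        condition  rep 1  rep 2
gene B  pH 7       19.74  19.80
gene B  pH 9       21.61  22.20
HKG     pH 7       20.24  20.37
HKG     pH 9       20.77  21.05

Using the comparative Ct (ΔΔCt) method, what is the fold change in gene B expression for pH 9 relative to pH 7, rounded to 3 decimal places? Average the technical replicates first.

Mean Ct: gene B pH 7 19.770; gene B pH 9 21.905; HKG pH 7 20.305; HKG pH 9 20.910
ΔCt(pH 7) = 19.770 − 20.305 = -0.535
ΔCt(pH 9) = 21.905 − 20.910 = 0.995
ΔΔCt = 0.995 − (-0.535) = 1.530
Fold change = 2^(−1.530) = 0.3463

0.346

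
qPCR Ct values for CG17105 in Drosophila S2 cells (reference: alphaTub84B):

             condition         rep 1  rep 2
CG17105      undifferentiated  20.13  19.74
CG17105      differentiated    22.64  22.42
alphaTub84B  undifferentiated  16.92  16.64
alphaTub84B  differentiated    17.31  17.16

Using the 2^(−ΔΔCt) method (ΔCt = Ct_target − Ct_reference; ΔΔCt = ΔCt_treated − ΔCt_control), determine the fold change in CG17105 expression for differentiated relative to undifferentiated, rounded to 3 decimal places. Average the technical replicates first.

Mean Ct: CG17105 undifferentiated 19.935; CG17105 differentiated 22.530; alphaTub84B undifferentiated 16.780; alphaTub84B differentiated 17.235
ΔCt(undifferentiated) = 19.935 − 16.780 = 3.155
ΔCt(differentiated) = 22.530 − 17.235 = 5.295
ΔΔCt = 5.295 − 3.155 = 2.140
Fold change = 2^(−2.140) = 0.2269

0.227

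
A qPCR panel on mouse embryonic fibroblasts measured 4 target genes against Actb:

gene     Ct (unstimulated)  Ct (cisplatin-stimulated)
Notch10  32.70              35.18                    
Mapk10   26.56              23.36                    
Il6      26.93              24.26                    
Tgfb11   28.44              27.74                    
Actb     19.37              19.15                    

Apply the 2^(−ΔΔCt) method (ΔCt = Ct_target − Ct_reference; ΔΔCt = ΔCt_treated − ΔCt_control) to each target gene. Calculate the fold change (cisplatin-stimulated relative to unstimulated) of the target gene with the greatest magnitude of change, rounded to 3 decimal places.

7.890

Notch10: ΔΔCt = (35.18−19.15) − (32.70−19.37) = 16.03 − 13.33 = 2.70; fold change = 2^-2.70 = 0.154
Mapk10: ΔΔCt = (23.36−19.15) − (26.56−19.37) = 4.21 − 7.19 = -2.98; fold change = 2^2.98 = 7.890
Il6: ΔΔCt = (24.26−19.15) − (26.93−19.37) = 5.11 − 7.56 = -2.45; fold change = 2^2.45 = 5.464
Tgfb11: ΔΔCt = (27.74−19.15) − (28.44−19.37) = 8.59 − 9.07 = -0.48; fold change = 2^0.48 = 1.395
Mapk10 has the largest |ΔΔCt| = 2.98.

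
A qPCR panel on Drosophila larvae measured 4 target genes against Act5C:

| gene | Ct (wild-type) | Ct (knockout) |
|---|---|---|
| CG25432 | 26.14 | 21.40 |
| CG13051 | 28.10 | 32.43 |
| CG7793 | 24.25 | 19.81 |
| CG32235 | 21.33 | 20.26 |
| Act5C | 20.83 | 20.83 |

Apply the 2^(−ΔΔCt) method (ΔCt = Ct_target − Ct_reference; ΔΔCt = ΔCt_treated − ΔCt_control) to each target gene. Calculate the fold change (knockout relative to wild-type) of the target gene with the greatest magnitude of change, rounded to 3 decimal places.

26.723

CG25432: ΔΔCt = (21.40−20.83) − (26.14−20.83) = 0.57 − 5.31 = -4.74; fold change = 2^4.74 = 26.723
CG13051: ΔΔCt = (32.43−20.83) − (28.10−20.83) = 11.60 − 7.27 = 4.33; fold change = 2^-4.33 = 0.050
CG7793: ΔΔCt = (19.81−20.83) − (24.25−20.83) = -1.02 − 3.42 = -4.44; fold change = 2^4.44 = 21.706
CG32235: ΔΔCt = (20.26−20.83) − (21.33−20.83) = -0.57 − 0.50 = -1.07; fold change = 2^1.07 = 2.099
CG25432 has the largest |ΔΔCt| = 4.74.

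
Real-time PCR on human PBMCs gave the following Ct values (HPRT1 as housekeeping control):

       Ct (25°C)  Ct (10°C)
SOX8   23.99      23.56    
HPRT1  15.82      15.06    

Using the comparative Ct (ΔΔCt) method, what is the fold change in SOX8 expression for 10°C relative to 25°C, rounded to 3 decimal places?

ΔCt(25°C) = 23.990 − 15.820 = 8.170
ΔCt(10°C) = 23.560 − 15.060 = 8.500
ΔΔCt = 8.500 − 8.170 = 0.330
Fold change = 2^(−0.330) = 0.7955

0.796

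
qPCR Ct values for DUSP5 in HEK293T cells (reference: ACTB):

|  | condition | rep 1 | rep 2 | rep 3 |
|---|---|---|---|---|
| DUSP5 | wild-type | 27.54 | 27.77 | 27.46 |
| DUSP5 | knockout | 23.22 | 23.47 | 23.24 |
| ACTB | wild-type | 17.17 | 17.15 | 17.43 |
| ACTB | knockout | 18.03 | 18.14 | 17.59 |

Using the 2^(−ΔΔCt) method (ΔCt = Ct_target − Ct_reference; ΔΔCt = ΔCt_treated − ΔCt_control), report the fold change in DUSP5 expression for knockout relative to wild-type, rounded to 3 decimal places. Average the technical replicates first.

Mean Ct: DUSP5 wild-type 27.590; DUSP5 knockout 23.310; ACTB wild-type 17.250; ACTB knockout 17.920
ΔCt(wild-type) = 27.590 − 17.250 = 10.340
ΔCt(knockout) = 23.310 − 17.920 = 5.390
ΔΔCt = 5.390 − 10.340 = -4.950
Fold change = 2^(−(-4.950)) = 2^4.950 = 30.9100

30.910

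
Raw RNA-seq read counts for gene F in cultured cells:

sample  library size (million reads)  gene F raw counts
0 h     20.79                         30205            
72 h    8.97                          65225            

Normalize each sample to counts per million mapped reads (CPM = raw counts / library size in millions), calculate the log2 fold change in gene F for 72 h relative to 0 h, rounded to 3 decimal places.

CPM(0 h) = 30205 / 20.79 = 1452.8620
CPM(72 h) = 65225 / 8.97 = 7271.4604
Fold change = 7271.4604 / 1452.8620 = 5.00492
log2(5.00492) = 2.3233

2.323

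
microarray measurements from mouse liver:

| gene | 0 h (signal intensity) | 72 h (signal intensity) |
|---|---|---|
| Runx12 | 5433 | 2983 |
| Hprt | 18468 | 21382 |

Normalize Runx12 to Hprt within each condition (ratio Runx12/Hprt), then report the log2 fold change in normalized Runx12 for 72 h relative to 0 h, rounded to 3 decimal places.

Runx12/Hprt (0 h) = 5433 / 18468 = 0.29418
Runx12/Hprt (72 h) = 2983 / 21382 = 0.13951
Fold change = 0.13951 / 0.29418 = 0.4742
log2(0.4742) = -1.0764

-1.076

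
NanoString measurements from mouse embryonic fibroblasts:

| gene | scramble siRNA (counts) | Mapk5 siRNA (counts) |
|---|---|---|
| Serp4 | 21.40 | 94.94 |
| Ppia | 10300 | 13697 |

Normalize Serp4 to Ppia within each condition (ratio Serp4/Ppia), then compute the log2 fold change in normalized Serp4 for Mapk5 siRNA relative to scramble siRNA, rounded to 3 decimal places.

1.738

Serp4/Ppia (scramble siRNA) = 21.40 / 10300 = 0.0020777
Serp4/Ppia (Mapk5 siRNA) = 94.94 / 13697 = 0.0069314
Fold change = 0.0069314 / 0.0020777 = 3.3362
log2(3.3362) = 1.7382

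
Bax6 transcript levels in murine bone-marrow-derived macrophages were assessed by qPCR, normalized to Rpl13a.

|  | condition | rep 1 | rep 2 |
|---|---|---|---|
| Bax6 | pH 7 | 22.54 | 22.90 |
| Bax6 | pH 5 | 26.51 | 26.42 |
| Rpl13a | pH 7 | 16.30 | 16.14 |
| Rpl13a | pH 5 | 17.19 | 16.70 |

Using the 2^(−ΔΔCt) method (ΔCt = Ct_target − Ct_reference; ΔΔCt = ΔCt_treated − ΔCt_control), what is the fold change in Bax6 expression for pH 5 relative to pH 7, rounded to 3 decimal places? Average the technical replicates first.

0.123

Mean Ct: Bax6 pH 7 22.720; Bax6 pH 5 26.465; Rpl13a pH 7 16.220; Rpl13a pH 5 16.945
ΔCt(pH 7) = 22.720 − 16.220 = 6.500
ΔCt(pH 5) = 26.465 − 16.945 = 9.520
ΔΔCt = 9.520 − 6.500 = 3.020
Fold change = 2^(−3.020) = 0.1233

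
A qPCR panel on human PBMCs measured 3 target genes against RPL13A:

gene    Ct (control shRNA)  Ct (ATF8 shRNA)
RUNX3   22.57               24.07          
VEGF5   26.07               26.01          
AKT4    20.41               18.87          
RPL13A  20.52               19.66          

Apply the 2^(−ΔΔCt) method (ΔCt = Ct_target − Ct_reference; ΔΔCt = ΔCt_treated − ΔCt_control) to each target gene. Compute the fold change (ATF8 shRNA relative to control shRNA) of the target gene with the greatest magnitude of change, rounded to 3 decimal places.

RUNX3: ΔΔCt = (24.07−19.66) − (22.57−20.52) = 4.41 − 2.05 = 2.36; fold change = 2^-2.36 = 0.195
VEGF5: ΔΔCt = (26.01−19.66) − (26.07−20.52) = 6.35 − 5.55 = 0.80; fold change = 2^-0.80 = 0.574
AKT4: ΔΔCt = (18.87−19.66) − (20.41−20.52) = -0.79 − (-0.11) = -0.68; fold change = 2^0.68 = 1.602
RUNX3 has the largest |ΔΔCt| = 2.36.

0.195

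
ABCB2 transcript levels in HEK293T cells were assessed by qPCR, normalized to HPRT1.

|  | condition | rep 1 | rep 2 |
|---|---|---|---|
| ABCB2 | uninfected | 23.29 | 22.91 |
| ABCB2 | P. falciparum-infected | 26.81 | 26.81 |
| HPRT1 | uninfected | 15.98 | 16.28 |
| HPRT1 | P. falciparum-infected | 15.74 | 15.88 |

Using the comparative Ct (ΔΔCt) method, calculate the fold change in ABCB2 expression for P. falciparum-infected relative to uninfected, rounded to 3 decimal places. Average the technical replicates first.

Mean Ct: ABCB2 uninfected 23.100; ABCB2 P. falciparum-infected 26.810; HPRT1 uninfected 16.130; HPRT1 P. falciparum-infected 15.810
ΔCt(uninfected) = 23.100 − 16.130 = 6.970
ΔCt(P. falciparum-infected) = 26.810 − 15.810 = 11.000
ΔΔCt = 11.000 − 6.970 = 4.030
Fold change = 2^(−4.030) = 0.0612

0.061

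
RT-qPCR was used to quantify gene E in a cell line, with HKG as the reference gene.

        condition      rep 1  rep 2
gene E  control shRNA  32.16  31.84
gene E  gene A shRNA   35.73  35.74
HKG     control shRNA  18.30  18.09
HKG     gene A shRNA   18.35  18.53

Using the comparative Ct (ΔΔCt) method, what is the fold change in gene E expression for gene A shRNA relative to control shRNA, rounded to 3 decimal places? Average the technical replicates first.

0.089

Mean Ct: gene E control shRNA 32.000; gene E gene A shRNA 35.735; HKG control shRNA 18.195; HKG gene A shRNA 18.440
ΔCt(control shRNA) = 32.000 − 18.195 = 13.805
ΔCt(gene A shRNA) = 35.735 − 18.440 = 17.295
ΔΔCt = 17.295 − 13.805 = 3.490
Fold change = 2^(−3.490) = 0.0890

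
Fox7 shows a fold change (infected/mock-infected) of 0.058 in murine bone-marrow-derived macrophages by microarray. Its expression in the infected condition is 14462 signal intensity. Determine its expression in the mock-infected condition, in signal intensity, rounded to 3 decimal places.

249344.828

mock-infected expression = 14462 / 0.058 = 249344.828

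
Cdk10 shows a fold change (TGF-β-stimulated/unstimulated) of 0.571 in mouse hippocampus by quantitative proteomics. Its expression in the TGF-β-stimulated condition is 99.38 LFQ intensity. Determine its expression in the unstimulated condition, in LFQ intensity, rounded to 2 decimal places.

174.05

unstimulated expression = 99.38 / 0.571 = 174.05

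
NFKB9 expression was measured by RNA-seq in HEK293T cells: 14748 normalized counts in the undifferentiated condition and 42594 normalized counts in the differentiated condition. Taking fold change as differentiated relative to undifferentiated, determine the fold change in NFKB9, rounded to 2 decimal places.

2.89

Fold change = 42594 / 14748 = 2.888
NFKB9 is upregulated.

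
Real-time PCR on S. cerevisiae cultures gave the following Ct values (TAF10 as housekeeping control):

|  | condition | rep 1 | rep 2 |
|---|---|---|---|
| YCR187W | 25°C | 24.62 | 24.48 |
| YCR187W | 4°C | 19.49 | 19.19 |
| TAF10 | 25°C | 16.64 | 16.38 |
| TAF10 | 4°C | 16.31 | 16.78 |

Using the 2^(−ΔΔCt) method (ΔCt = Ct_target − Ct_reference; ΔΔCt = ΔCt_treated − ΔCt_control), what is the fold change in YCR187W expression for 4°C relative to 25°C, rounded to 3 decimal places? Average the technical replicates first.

37.923

Mean Ct: YCR187W 25°C 24.550; YCR187W 4°C 19.340; TAF10 25°C 16.510; TAF10 4°C 16.545
ΔCt(25°C) = 24.550 − 16.510 = 8.040
ΔCt(4°C) = 19.340 − 16.545 = 2.795
ΔΔCt = 2.795 − 8.040 = -5.245
Fold change = 2^(−(-5.245)) = 2^5.245 = 37.9230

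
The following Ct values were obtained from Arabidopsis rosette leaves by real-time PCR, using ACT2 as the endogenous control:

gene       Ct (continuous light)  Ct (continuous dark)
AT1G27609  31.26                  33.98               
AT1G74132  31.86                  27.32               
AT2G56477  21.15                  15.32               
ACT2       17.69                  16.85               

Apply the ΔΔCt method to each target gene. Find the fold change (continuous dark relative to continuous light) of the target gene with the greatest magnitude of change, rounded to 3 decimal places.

31.779

AT1G27609: ΔΔCt = (33.98−16.85) − (31.26−17.69) = 17.13 − 13.57 = 3.56; fold change = 2^-3.56 = 0.085
AT1G74132: ΔΔCt = (27.32−16.85) − (31.86−17.69) = 10.47 − 14.17 = -3.70; fold change = 2^3.70 = 12.996
AT2G56477: ΔΔCt = (15.32−16.85) − (21.15−17.69) = -1.53 − 3.46 = -4.99; fold change = 2^4.99 = 31.779
AT2G56477 has the largest |ΔΔCt| = 4.99.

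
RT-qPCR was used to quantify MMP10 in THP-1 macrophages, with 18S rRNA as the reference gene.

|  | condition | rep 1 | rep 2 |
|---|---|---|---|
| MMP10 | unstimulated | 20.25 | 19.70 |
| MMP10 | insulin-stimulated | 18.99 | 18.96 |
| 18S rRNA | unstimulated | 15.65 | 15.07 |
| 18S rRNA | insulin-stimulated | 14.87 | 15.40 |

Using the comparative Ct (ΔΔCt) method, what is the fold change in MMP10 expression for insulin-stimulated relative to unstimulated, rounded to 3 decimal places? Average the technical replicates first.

1.711

Mean Ct: MMP10 unstimulated 19.975; MMP10 insulin-stimulated 18.975; 18S rRNA unstimulated 15.360; 18S rRNA insulin-stimulated 15.135
ΔCt(unstimulated) = 19.975 − 15.360 = 4.615
ΔCt(insulin-stimulated) = 18.975 − 15.135 = 3.840
ΔΔCt = 3.840 − 4.615 = -0.775
Fold change = 2^(−(-0.775)) = 2^0.775 = 1.7112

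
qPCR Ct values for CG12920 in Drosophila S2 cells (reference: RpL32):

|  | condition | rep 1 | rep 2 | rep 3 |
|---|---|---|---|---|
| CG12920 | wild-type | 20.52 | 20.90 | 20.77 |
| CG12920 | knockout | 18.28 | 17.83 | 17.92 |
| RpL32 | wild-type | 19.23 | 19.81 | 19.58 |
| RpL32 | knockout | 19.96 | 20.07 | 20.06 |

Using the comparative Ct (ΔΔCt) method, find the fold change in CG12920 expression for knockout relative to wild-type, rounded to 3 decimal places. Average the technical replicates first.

9.254

Mean Ct: CG12920 wild-type 20.730; CG12920 knockout 18.010; RpL32 wild-type 19.540; RpL32 knockout 20.030
ΔCt(wild-type) = 20.730 − 19.540 = 1.190
ΔCt(knockout) = 18.010 − 20.030 = -2.020
ΔΔCt = -2.020 − 1.190 = -3.210
Fold change = 2^(−(-3.210)) = 2^3.210 = 9.2535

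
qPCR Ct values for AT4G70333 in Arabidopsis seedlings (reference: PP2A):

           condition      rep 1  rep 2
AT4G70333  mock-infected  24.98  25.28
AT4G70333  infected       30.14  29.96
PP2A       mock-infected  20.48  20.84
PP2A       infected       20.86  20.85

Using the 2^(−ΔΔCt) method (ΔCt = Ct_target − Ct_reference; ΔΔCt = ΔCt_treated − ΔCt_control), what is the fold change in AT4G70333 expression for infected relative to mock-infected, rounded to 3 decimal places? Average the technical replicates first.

Mean Ct: AT4G70333 mock-infected 25.130; AT4G70333 infected 30.050; PP2A mock-infected 20.660; PP2A infected 20.855
ΔCt(mock-infected) = 25.130 − 20.660 = 4.470
ΔCt(infected) = 30.050 − 20.855 = 9.195
ΔΔCt = 9.195 − 4.470 = 4.725
Fold change = 2^(−4.725) = 0.0378

0.038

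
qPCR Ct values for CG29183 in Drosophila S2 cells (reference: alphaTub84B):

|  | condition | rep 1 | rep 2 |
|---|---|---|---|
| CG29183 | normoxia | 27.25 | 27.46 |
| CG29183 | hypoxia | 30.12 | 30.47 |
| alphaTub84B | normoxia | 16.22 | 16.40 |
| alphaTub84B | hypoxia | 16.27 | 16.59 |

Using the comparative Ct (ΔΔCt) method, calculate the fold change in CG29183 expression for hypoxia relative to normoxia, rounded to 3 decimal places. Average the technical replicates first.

Mean Ct: CG29183 normoxia 27.355; CG29183 hypoxia 30.295; alphaTub84B normoxia 16.310; alphaTub84B hypoxia 16.430
ΔCt(normoxia) = 27.355 − 16.310 = 11.045
ΔCt(hypoxia) = 30.295 − 16.430 = 13.865
ΔΔCt = 13.865 − 11.045 = 2.820
Fold change = 2^(−2.820) = 0.1416

0.142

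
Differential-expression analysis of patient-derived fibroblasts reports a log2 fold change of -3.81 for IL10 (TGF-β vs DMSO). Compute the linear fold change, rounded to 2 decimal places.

Fold change = 2^(-3.81) = 0.071
That is, IL10 drops to 7.1% of the DMSO level.

0.07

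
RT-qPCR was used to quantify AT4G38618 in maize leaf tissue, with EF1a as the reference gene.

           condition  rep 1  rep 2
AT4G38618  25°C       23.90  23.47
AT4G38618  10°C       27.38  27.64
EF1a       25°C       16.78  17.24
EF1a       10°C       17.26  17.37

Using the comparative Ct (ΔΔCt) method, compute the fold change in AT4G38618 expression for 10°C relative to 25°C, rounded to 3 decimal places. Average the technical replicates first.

Mean Ct: AT4G38618 25°C 23.685; AT4G38618 10°C 27.510; EF1a 25°C 17.010; EF1a 10°C 17.315
ΔCt(25°C) = 23.685 − 17.010 = 6.675
ΔCt(10°C) = 27.510 − 17.315 = 10.195
ΔΔCt = 10.195 − 6.675 = 3.520
Fold change = 2^(−3.520) = 0.0872

0.087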